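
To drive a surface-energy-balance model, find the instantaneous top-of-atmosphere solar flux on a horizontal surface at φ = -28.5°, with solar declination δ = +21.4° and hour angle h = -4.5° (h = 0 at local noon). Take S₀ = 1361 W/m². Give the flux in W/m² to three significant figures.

873 W/m²

cos θ_z = sin φ sin δ + cos φ cos δ cos h = -0.174104 + 0.815705 = 0.641601.
Flux = S₀ · cos θ_z = 1361 × 0.641601 = 873.2 W/m².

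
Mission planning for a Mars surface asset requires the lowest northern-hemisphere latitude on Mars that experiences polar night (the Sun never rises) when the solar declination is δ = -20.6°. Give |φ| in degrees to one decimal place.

Polar night requires cos H₀ = −tan φ tan δ ≥ 1, i.e. tan φ tan δ ≤ −1.
The boundary is |tan φ| · |tan δ| = 1, so |φ| = 90° − |δ| = 90° − 20.6° = 69.4° in the northern hemisphere.

|φ| = 69.4°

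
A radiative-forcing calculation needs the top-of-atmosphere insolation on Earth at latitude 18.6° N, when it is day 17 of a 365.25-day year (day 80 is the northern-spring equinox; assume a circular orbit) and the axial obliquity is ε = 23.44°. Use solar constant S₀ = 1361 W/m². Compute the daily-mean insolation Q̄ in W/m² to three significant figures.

Solar longitude: λ_s = 360° × (17 − 80)/365.25 = -62.094°, i.e. -62.094° + 360° = 297.906°.
sin δ = sin 23.44° × sin 297.906° = -0.35153, so δ = -20.581°.
cos H₀ = −tan(+18.6°) tan(-20.581°) = 0.1264, H₀ = 1.4441 rad.
Bracket: H₀ sin φ sin δ + cos φ cos δ sin H₀ = 1.4441×0.31896×-0.35153 + 0.94777×0.93618×0.99198 = -0.161918 + 0.880167 = 0.718249.
Q̄ = (S₀/π) × [bracket] = (1361/π) × 0.718249 = 311.2 W/m².

Q̄ ≈ 311 W/m²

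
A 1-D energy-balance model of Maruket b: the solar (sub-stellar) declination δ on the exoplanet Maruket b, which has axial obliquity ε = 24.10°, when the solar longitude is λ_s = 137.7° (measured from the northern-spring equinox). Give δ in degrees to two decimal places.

δ = +15.95°

sin δ = sin ε · sin λ_s = sin 24.10° × sin 137.7° = 0.274812.
δ = arcsin(0.274812) = +15.95°.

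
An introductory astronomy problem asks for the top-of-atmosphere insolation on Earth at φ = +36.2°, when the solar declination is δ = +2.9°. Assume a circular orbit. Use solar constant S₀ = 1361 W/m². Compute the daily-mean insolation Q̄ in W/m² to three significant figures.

Q̄ ≈ 370 W/m²

cos H₀ = −tan(+36.2°) tan(+2.900°) = -0.0371, H₀ = 1.6079 rad.
Bracket: H₀ sin φ sin δ + cos φ cos δ sin H₀ = 1.6079×0.59061×0.05059 + 0.80696×0.99872×0.99931 = 0.048042 + 0.805371 = 0.853413.
Q̄ = (S₀/π) × [bracket] = (1361/π) × 0.853413 = 369.7 W/m².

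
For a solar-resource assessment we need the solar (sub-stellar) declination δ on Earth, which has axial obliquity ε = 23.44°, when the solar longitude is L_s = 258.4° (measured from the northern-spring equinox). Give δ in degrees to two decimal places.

δ = -22.93°

sin δ = sin ε · sin L_s = sin 23.44° × sin 258.4° = -0.389664.
δ = arcsin(-0.389664) = -22.93°.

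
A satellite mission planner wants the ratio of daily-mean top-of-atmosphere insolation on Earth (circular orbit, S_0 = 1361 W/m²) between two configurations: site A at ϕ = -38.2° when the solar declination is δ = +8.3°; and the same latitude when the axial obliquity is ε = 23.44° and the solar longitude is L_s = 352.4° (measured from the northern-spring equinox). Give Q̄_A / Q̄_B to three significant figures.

— Configuration A (ϕ=-38.2°):
cos h₀ = −tan(-38.2°) tan(+8.300°) = 0.1148, h₀ = 1.4557 rad.
Bracket: h₀ sin ϕ sin δ + cos ϕ cos δ sin h₀ = 1.4557×-0.61841×0.14436 + 0.78586×0.98953×0.99339 = -0.129956 + 0.772492 = 0.642536.
Q̄ = (S_0/π) × [bracket] = (1361/π) × 0.642536 = 278.36 W/m².
— Configuration B (ϕ=-38.2°):
Solar declination: sin δ = sin ε · sin L_s = sin 23.44° × sin 352.4° = -0.05261, so δ = -3.016°.
cos h₀ = −tan(-38.2°) tan(-3.016°) = -0.0415, h₀ = 1.6123 rad.
Bracket: h₀ sin ϕ sin δ + cos ϕ cos δ sin h₀ = 1.6123×-0.61841×-0.05261 + 0.78586×0.99862×0.99914 = 0.052455 + 0.784101 = 0.836556.
Q̄ = (S_0/π) × [bracket] = (1361/π) × 0.836556 = 362.41 W/m².
Ratio Q̄_A / Q̄_B = 278.36 / 362.41 = 0.7681.

Q̄_A / Q̄_B ≈ 0.768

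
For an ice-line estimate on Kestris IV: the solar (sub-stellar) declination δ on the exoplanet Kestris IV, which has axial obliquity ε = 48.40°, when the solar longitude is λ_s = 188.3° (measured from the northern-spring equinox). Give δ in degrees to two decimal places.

δ = -6.20°

sin δ = sin ε · sin λ_s = sin 48.40° × sin 188.3° = -0.107949.
δ = arcsin(-0.107949) = -6.20°.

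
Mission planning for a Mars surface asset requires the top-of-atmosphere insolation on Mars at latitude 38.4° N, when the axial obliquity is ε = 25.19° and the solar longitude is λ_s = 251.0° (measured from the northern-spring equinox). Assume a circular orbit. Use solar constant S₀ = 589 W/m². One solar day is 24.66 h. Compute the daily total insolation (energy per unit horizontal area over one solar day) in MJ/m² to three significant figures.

Solar declination: sin δ = sin ε · sin λ_s = sin 25.19° × sin 251.0° = -0.40243, so δ = -23.730°.
cos H₀ = −tan(+38.4°) tan(-23.730°) = 0.3484, H₀ = 1.2149 rad.
Bracket: H₀ sin φ sin δ + cos φ cos δ sin H₀ = 1.2149×0.62115×-0.40243 + 0.78369×0.91545×0.93734 = -0.303688 + 0.672475 = 0.368787.
Q̄ = (S₀/π) × [bracket] = (589/π) × 0.368787 = 69.142 W/m².
Daily total = Q̄ × 24.66 h × 3600 s/h = 69.142 × 24.66 × 3600 / 10⁶ = 6.138 MJ/m².

6.14 MJ/m²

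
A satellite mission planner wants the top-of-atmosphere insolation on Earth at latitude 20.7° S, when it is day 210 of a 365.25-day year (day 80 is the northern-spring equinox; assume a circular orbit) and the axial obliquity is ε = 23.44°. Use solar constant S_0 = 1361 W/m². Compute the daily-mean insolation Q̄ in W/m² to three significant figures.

Q̄ ≈ 313 W/m²

Solar longitude: L_s = 360° × (210 − 80)/365.25 = 128.131°.
sin δ = sin 23.44° × sin 128.131° = 0.31290, so δ = +18.234°.
cos h₀ = −tan(-20.7°) tan(+18.234°) = 0.1245, h₀ = 1.4460 rad.
Bracket: h₀ sin ϕ sin δ + cos ϕ cos δ sin h₀ = 1.4460×-0.35347×0.31290 + 0.93544×0.94979×0.99222 = -0.159929 + 0.881559 = 0.721630.
Q̄ = (S_0/π) × [bracket] = (1361/π) × 0.721630 = 312.6 W/m².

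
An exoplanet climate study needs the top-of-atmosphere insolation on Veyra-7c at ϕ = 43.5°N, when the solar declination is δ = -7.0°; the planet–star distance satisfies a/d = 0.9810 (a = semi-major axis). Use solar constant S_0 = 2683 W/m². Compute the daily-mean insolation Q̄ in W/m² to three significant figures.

cos h₀ = −tan(+43.5°) tan(-7.000°) = 0.1165, h₀ = 1.4540 rad.
Bracket: h₀ sin ϕ sin δ + cos ϕ cos δ sin h₀ = 1.4540×0.68835×-0.12187 + 0.72537×0.99255×0.99319 = -0.121975 + 0.715063 = 0.593088.
Inverse-square distance factor (a/d)² = 0.9810² = 0.962361.
Q̄ = (S_0/π) × 0.962361 × [bracket] = (2683/π) × 0.962361 × 0.593088 = 487.4 W/m².

Q̄ ≈ 487 W/m²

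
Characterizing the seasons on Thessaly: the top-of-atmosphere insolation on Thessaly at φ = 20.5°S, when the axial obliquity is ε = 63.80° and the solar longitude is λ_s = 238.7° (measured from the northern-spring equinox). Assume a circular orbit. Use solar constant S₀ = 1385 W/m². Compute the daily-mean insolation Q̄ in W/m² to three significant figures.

Solar declination: sin δ = sin ε · sin λ_s = sin 63.80° × sin 238.7° = -0.76667, so δ = -50.056°.
cos H₀ = −tan(-20.5°) tan(-50.056°) = -0.4465, H₀ = 2.0336 rad.
Bracket: H₀ sin φ sin δ + cos φ cos δ sin H₀ = 2.0336×-0.35021×-0.76667 + 0.93667×0.64204×0.89480 = 0.546012 + 0.538114 = 1.084126.
Q̄ = (S₀/π) × [bracket] = (1385/π) × 1.084126 = 477.9 W/m².

Q̄ ≈ 478 W/m²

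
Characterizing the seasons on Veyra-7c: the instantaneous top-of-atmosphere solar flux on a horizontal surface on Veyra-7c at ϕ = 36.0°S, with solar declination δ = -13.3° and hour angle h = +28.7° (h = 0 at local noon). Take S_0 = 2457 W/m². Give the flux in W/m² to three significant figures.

2.03e+03 W/m²

cos θ_z = sin ϕ sin δ + cos ϕ cos δ cos h = 0.135220 + 0.690593 = 0.825813.
Flux = S_0 · cos θ_z = 2457 × 0.825813 = 2029 W/m².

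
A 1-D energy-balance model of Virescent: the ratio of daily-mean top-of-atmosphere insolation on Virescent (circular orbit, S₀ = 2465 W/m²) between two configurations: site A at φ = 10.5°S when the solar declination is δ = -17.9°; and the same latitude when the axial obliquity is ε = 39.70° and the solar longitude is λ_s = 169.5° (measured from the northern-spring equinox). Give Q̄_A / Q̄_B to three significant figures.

— Configuration A (φ=-10.5°):
cos H₀ = −tan(-10.5°) tan(-17.900°) = -0.0599, H₀ = 1.6307 rad.
Bracket: H₀ sin φ sin δ + cos φ cos δ sin H₀ = 1.6307×-0.18224×-0.30736 + 0.98325×0.95159×0.99821 = 0.091341 + 0.933976 = 1.025317.
Q̄ = (S₀/π) × [bracket] = (2465/π) × 1.025317 = 804.50 W/m².
— Configuration B (φ=-10.5°):
Solar declination: sin δ = sin ε · sin λ_s = sin 39.70° × sin 169.5° = 0.11641, so δ = +6.685°.
cos H₀ = −tan(-10.5°) tan(+6.685°) = 0.0217, H₀ = 1.5491 rad.
Bracket: H₀ sin φ sin δ + cos φ cos δ sin H₀ = 1.5491×-0.18224×0.11641 + 0.98325×0.99320×0.99976 = -0.032863 + 0.976330 = 0.943467.
Q̄ = (S₀/π) × [bracket] = (2465/π) × 0.943467 = 740.28 W/m².
Ratio Q̄_A / Q̄_B = 804.50 / 740.28 = 1.087.

Q̄_A / Q̄_B ≈ 1.09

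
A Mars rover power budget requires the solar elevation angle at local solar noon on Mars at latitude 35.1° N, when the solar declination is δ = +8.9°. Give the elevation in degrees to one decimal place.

63.8°

At local noon the hour angle is zero, so the zenith angle equals |φ − δ| = |+35.1° − (+8.900°)| = 26.200°.
Elevation = 90° − 26.200° = 63.8°.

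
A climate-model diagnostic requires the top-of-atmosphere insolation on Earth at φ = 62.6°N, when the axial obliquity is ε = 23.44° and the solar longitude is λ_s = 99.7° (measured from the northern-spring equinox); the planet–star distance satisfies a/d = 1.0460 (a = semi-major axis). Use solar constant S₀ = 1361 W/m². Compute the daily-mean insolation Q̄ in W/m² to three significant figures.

Solar declination: sin δ = sin ε · sin λ_s = sin 23.44° × sin 99.7° = 0.39210, so δ = +23.085°.
cos H₀ = −tan(+62.6°) tan(+23.085°) = -0.8223, H₀ = 2.5362 rad.
Bracket: H₀ sin φ sin δ + cos φ cos δ sin H₀ = 2.5362×0.88782×0.39210 + 0.46020×0.91992×0.56907 = 0.882887 + 0.240914 = 1.123801.
Inverse-square distance factor (a/d)² = 1.0460² = 1.094116.
Q̄ = (S₀/π) × 1.094116 × [bracket] = (1361/π) × 1.094116 × 1.123801 = 532.7 W/m².

Q̄ ≈ 533 W/m²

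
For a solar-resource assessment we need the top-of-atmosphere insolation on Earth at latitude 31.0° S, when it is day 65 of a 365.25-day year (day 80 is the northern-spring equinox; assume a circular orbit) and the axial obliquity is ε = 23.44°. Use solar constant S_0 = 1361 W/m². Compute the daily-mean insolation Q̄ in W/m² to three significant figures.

Q̄ ≈ 406 W/m²

Solar longitude: L_s = 360° × (65 − 80)/365.25 = -14.784°, i.e. -14.784° + 360° = 345.216°.
sin δ = sin 23.44° × sin 345.216° = -0.10151, so δ = -5.826°.
cos h₀ = −tan(-31.0°) tan(-5.826°) = -0.0613, h₀ = 1.6321 rad.
Bracket: h₀ sin ϕ sin δ + cos ϕ cos δ sin h₀ = 1.6321×-0.51504×-0.10151 + 0.85717×0.99483×0.99812 = 0.085329 + 0.851135 = 0.936464.
Q̄ = (S_0/π) × [bracket] = (1361/π) × 0.936464 = 405.7 W/m².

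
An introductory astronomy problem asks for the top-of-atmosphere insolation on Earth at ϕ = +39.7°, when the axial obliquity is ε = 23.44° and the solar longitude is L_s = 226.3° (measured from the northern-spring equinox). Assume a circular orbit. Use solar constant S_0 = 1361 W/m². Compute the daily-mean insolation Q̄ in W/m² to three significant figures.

Q̄ ≈ 204 W/m²

Solar declination: sin δ = sin ε · sin L_s = sin 23.44° × sin 226.3° = -0.28759, so δ = -16.714°.
cos h₀ = −tan(+39.7°) tan(-16.714°) = 0.2493, h₀ = 1.3188 rad.
Bracket: h₀ sin ϕ sin δ + cos ϕ cos δ sin h₀ = 1.3188×0.63877×-0.28759 + 0.76940×0.95775×0.96843 = -0.242269 + 0.713629 = 0.471360.
Q̄ = (S_0/π) × [bracket] = (1361/π) × 0.471360 = 204.2 W/m².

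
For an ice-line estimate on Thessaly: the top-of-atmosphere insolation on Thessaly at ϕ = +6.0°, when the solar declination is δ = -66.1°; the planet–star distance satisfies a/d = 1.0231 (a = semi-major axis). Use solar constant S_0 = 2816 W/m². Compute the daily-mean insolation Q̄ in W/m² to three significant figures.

cos h₀ = −tan(+6.0°) tan(-66.100°) = 0.2372, h₀ = 1.3313 rad.
Bracket: h₀ sin ϕ sin δ + cos ϕ cos δ sin h₀ = 1.3313×0.10453×-0.91425 + 0.99452×0.40514×0.97147 = -0.127228 + 0.391425 = 0.264197.
Inverse-square distance factor (a/d)² = 1.0231² = 1.046734.
Q̄ = (S_0/π) × 1.046734 × [bracket] = (2816/π) × 1.046734 × 0.264197 = 247.9 W/m².

Q̄ ≈ 248 W/m²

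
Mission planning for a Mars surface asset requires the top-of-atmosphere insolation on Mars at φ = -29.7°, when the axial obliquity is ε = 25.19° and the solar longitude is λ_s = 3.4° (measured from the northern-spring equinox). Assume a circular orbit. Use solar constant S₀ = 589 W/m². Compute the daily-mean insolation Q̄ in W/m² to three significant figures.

Solar declination: sin δ = sin ε · sin λ_s = sin 25.19° × sin 3.4° = 0.02524, so δ = +1.446°.
cos H₀ = −tan(-29.7°) tan(+1.446°) = 0.0144, H₀ = 1.5564 rad.
Bracket: H₀ sin φ sin δ + cos φ cos δ sin H₀ = 1.5564×-0.49546×0.02524 + 0.86863×0.99968×0.99990 = -0.019463 + 0.868265 = 0.848802.
Q̄ = (S₀/π) × [bracket] = (589/π) × 0.848802 = 159.1 W/m².

Q̄ ≈ 159 W/m²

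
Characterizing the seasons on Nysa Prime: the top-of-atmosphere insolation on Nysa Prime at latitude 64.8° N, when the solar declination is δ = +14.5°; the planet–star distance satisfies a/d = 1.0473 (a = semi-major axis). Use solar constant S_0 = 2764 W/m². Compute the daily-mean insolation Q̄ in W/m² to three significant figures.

cos h₀ = −tan(+64.8°) tan(+14.500°) = -0.5496, h₀ = 2.1527 rad.
Bracket: h₀ sin ϕ sin δ + cos ϕ cos δ sin h₀ = 2.1527×0.90483×0.25038 + 0.42578×0.96815×0.83543 = 0.487697 + 0.344380 = 0.832077.
Inverse-square distance factor (a/d)² = 1.0473² = 1.096837.
Q̄ = (S_0/π) × 1.096837 × [bracket] = (2764/π) × 1.096837 × 0.832077 = 803.0 W/m².

Q̄ ≈ 803 W/m²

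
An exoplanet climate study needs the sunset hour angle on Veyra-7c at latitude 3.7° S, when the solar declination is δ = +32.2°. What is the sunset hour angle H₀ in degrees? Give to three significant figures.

H₀ = 87.7°

cos H₀ = −tan φ · tan δ = −tan(-3.7°) × tan(+32.200°) = 0.0407, so H₀ = 1.5301 rad = 87.67°.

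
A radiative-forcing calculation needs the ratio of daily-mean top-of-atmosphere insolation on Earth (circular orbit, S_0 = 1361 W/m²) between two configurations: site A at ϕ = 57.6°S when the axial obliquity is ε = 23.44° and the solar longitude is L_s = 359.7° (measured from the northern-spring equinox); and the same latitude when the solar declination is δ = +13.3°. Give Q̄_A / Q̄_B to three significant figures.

— Configuration A (ϕ=-57.6°):
Solar declination: sin δ = sin ε · sin L_s = sin 23.44° × sin 359.7° = -0.00208, so δ = -0.119°.
cos h₀ = −tan(-57.6°) tan(-0.119°) = -0.0033, h₀ = 1.5741 rad.
Bracket: h₀ sin ϕ sin δ + cos ϕ cos δ sin h₀ = 1.5741×-0.84433×-0.00208 + 0.53583×1.00000×0.99999 = 0.002764 + 0.535825 = 0.538589.
Q̄ = (S_0/π) × [bracket] = (1361/π) × 0.538589 = 233.33 W/m².
— Configuration B (ϕ=-57.6°):
cos h₀ = −tan(-57.6°) tan(+13.300°) = 0.3725, h₀ = 1.1891 rad.
Bracket: h₀ sin ϕ sin δ + cos ϕ cos δ sin h₀ = 1.1891×-0.84433×0.23005 + 0.53583×0.97318×0.92804 = -0.230969 + 0.483935 = 0.252966.
Q̄ = (S_0/π) × [bracket] = (1361/π) × 0.252966 = 109.59 W/m².
Ratio Q̄_A / Q̄_B = 233.33 / 109.59 = 2.129.

Q̄_A / Q̄_B ≈ 2.13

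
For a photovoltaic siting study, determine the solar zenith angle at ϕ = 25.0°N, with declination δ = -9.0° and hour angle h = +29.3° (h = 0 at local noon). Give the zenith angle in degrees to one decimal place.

cos θ_z = sin ϕ sin δ + cos ϕ cos δ cos h = -0.066112 + 0.780632 = 0.714520.
θ_z = arccos(0.714520) = 44.4°.

θ_z = 44.4°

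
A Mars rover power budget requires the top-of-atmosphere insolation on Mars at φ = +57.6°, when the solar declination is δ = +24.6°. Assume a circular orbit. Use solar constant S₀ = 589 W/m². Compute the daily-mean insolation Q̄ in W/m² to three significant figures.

cos H₀ = −tan(+57.6°) tan(+24.600°) = -0.7214, H₀ = 2.3767 rad.
Bracket: H₀ sin φ sin δ + cos φ cos δ sin H₀ = 2.3767×0.84433×0.41628 + 0.53583×0.90924×0.69248 = 0.835357 + 0.337375 = 1.172732.
Q̄ = (S₀/π) × [bracket] = (589/π) × 1.172732 = 219.9 W/m².

Q̄ ≈ 220 W/m²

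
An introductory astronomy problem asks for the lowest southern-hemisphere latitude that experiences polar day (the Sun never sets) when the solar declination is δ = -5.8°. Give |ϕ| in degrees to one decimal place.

Polar day requires cos h₀ = −tan ϕ tan δ ≤ −1, i.e. tan ϕ tan δ ≥ 1.
The boundary is |tan ϕ| · |tan δ| = 1, so |ϕ| = 90° − |δ| = 90° − 5.8° = 84.2° in the southern hemisphere.

|ϕ| = 84.2°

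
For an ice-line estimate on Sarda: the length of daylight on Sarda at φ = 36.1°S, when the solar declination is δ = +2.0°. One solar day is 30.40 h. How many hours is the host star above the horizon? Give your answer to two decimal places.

cos H₀ = −tan φ · tan δ = −tan(-36.1°) × tan(+2.000°) = 0.0255, so H₀ = 1.5453 rad = 88.54°.
Daylight = 2H₀/(2π) × 30.40 h = (1.5453/π) × 30.40 = 14.95 h.

14.95 h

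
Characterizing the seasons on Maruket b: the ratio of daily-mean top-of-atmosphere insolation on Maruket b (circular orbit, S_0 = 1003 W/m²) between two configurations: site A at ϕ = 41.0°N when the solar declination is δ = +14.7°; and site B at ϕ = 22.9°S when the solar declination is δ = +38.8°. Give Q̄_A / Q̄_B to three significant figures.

Q̄_A / Q̄_B ≈ 2.68

— Configuration A (ϕ=+41.0°):
cos h₀ = −tan(+41.0°) tan(+14.700°) = -0.2281, h₀ = 1.8009 rad.
Bracket: h₀ sin ϕ sin δ + cos ϕ cos δ sin h₀ = 1.8009×0.65606×0.25376 + 0.75471×0.96727×0.97365 = 0.299817 + 0.710773 = 1.010590.
Q̄ = (S_0/π) × [bracket] = (1003/π) × 1.010590 = 322.65 W/m².
— Configuration B (ϕ=-22.9°):
cos h₀ = −tan(-22.9°) tan(+38.800°) = 0.3396, h₀ = 1.2243 rad.
Bracket: h₀ sin ϕ sin δ + cos ϕ cos δ sin h₀ = 1.2243×-0.38912×0.62660 + 0.92119×0.77934×0.94056 = -0.298512 + 0.675247 = 0.376735.
Q̄ = (S_0/π) × [bracket] = (1003/π) × 0.376735 = 120.28 W/m².
Ratio Q̄_A / Q̄_B = 322.65 / 120.28 = 2.682.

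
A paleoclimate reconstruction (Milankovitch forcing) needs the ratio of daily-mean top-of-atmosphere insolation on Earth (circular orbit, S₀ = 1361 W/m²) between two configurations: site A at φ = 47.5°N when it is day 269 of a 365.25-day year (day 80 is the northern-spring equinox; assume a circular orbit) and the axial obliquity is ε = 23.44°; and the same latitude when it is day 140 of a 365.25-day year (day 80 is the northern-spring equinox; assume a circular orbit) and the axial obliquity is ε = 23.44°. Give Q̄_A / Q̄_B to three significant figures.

— Configuration A (φ=+47.5°):
Solar longitude: λ_s = 360° × (269 − 80)/365.25 = 186.283°.
sin δ = sin 23.44° × sin 186.283° = -0.04354, so δ = -2.495°.
cos H₀ = −tan(+47.5°) tan(-2.495°) = 0.0476, H₀ = 1.5232 rad.
Bracket: H₀ sin φ sin δ + cos φ cos δ sin H₀ = 1.5232×0.73728×-0.04354 + 0.67559×0.99905×0.99887 = -0.048897 + 0.674185 = 0.625288.
Q̄ = (S₀/π) × [bracket] = (1361/π) × 0.625288 = 270.89 W/m².
— Configuration B (φ=+47.5°):
Solar longitude: λ_s = 360° × (140 − 80)/365.25 = 59.138°.
sin δ = sin 23.44° × sin 59.138° = 0.34146, so δ = +19.966°.
cos H₀ = −tan(+47.5°) tan(+19.966°) = -0.3965, H₀ = 1.9785 rad.
Bracket: H₀ sin φ sin δ + cos φ cos δ sin H₀ = 1.9785×0.73728×0.34146 + 0.67559×0.93990×0.91805 = 0.498091 + 0.582950 = 1.081041.
Q̄ = (S₀/π) × [bracket] = (1361/π) × 1.081041 = 468.33 W/m².
Ratio Q̄_A / Q̄_B = 270.89 / 468.33 = 0.5784.

Q̄_A / Q̄_B ≈ 0.578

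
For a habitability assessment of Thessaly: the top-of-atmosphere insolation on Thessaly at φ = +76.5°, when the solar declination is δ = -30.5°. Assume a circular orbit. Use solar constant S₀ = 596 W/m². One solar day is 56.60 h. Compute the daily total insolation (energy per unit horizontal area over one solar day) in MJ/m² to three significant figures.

cos H₀ = −tan(+76.5°) tan(-30.500°) = 2.4535 ≥ 1 ⇒ polar night, H₀ = 0 and Q̄ = 0.
Daily total = Q̄ × 56.60 h × 3600 s/h = 0.00 MJ/m².

0.00 MJ/m²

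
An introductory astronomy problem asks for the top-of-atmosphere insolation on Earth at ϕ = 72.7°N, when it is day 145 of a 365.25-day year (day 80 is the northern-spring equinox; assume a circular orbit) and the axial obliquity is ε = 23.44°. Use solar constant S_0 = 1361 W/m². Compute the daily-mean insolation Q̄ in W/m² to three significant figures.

Solar longitude: L_s = 360° × (145 − 80)/365.25 = 64.066°.
sin δ = sin 23.44° × sin 64.066° = 0.35773, so δ = +20.961°.
cos h₀ = −tan(+72.7°) tan(+20.961°) = -1.2299 ≤ −1 ⇒ polar day, h₀ = π.
Bracket: h₀ sin ϕ sin δ + cos ϕ cos δ sin h₀ = 3.1416×0.95476×0.35773 + 0.29737×0.93383×0.00000 = 1.073002 + 0.000000 = 1.073002.
Q̄ = (S_0/π) × [bracket] = (1361/π) × 1.073002 = 464.8 W/m².

Q̄ ≈ 465 W/m²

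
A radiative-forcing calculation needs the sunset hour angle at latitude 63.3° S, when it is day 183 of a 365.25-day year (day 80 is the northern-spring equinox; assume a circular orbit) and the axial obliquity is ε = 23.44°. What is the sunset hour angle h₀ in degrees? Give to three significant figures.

Solar longitude: L_s = 360° × (183 − 80)/365.25 = 101.520°.
sin δ = sin 23.44° × sin 101.520° = 0.38978, so δ = +22.941°.
cos h₀ = −tan ϕ · tan δ = −tan(-63.3°) × tan(+22.941°) = 0.8415, so h₀ = 0.5707 rad = 32.70°.

h₀ = 32.7°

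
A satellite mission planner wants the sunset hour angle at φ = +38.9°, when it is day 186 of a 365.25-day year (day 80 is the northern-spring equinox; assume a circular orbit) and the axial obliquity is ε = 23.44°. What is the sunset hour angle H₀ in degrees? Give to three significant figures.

H₀ = 110°

Solar longitude: λ_s = 360° × (186 − 80)/365.25 = 104.476°.
sin δ = sin 23.44° × sin 104.476° = 0.38516, so δ = +22.654°.
cos H₀ = −tan φ · tan δ = −tan(+38.9°) × tan(+22.654°) = -0.3368, so H₀ = 1.9143 rad = 109.68°.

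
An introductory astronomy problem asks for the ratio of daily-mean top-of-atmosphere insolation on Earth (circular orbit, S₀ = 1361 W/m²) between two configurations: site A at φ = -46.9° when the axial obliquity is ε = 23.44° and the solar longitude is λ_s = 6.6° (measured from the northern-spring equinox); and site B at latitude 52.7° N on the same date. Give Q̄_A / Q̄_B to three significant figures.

Q̄_A / Q̄_B ≈ 0.951

— Configuration A (φ=-46.9°):
Solar declination: sin δ = sin ε · sin λ_s = sin 23.44° × sin 6.6° = 0.04572, so δ = +2.621°.
cos H₀ = −tan(-46.9°) tan(+2.621°) = 0.0489, H₀ = 1.5219 rad.
Bracket: H₀ sin φ sin δ + cos φ cos δ sin H₀ = 1.5219×-0.73016×0.04572 + 0.68327×0.99895×0.99880 = -0.050805 + 0.681734 = 0.630929.
Q̄ = (S₀/π) × [bracket] = (1361/π) × 0.630929 = 273.33 W/m².
— Configuration B (φ=+52.7°):
cos H₀ = −tan(+52.7°) tan(+2.621°) = -0.0601, H₀ = 1.6309 rad.
Bracket: H₀ sin φ sin δ + cos φ cos δ sin H₀ = 1.6309×0.79547×0.04572 + 0.60599×0.99895×0.99819 = 0.059314 + 0.604258 = 0.663572.
Q̄ = (S₀/π) × [bracket] = (1361/π) × 0.663572 = 287.47 W/m².
Ratio Q̄_A / Q̄_B = 273.33 / 287.47 = 0.9508.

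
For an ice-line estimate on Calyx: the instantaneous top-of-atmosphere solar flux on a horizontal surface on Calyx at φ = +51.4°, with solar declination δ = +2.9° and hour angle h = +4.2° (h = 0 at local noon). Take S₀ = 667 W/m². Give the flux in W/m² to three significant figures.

441 W/m²

cos θ_z = sin φ sin δ + cos φ cos δ cos h = 0.039539 + 0.621407 = 0.660946.
Flux = S₀ · cos θ_z = 667 × 0.660946 = 440.9 W/m².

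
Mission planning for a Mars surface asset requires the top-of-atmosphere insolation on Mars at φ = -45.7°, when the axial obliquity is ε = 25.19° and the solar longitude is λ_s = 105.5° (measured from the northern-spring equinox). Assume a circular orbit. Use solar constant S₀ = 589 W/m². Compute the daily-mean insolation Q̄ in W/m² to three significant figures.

Solar declination: sin δ = sin ε · sin λ_s = sin 25.19° × sin 105.5° = 0.41014, so δ = +24.214°.
cos H₀ = −tan(-45.7°) tan(+24.214°) = 0.4608, H₀ = 1.0919 rad.
Bracket: H₀ sin φ sin δ + cos φ cos δ sin H₀ = 1.0919×-0.71569×0.41014 + 0.69842×0.91202×0.88749 = -0.320509 + 0.565307 = 0.244798.
Q̄ = (S₀/π) × [bracket] = (589/π) × 0.244798 = 45.90 W/m².

Q̄ ≈ 45.9 W/m²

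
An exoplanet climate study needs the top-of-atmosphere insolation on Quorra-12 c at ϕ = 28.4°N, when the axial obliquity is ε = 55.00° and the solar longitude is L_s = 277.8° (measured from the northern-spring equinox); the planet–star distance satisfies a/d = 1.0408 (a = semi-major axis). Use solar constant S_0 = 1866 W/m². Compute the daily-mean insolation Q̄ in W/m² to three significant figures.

Solar declination: sin δ = sin ε · sin L_s = sin 55.00° × sin 277.8° = -0.81157, so δ = -54.250°.
cos h₀ = −tan(+28.4°) tan(-54.250°) = 0.7511, h₀ = 0.7211 rad.
Bracket: h₀ sin ϕ sin δ + cos ϕ cos δ sin h₀ = 0.7211×0.47562×-0.81157 + 0.87965×0.58425×0.66022 = -0.278344 + 0.339311 = 0.060967.
Inverse-square distance factor (a/d)² = 1.0408² = 1.083265.
Q̄ = (S_0/π) × 1.083265 × [bracket] = (1866/π) × 1.083265 × 0.060967 = 39.23 W/m².

Q̄ ≈ 39.2 W/m²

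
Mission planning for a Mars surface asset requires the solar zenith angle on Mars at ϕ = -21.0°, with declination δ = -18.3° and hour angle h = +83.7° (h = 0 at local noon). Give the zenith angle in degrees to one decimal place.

cos θ_z = sin ϕ sin δ + cos ϕ cos δ cos h = 0.112525 + 0.097265 = 0.209790.
θ_z = arccos(0.209790) = 77.9°.

θ_z = 77.9°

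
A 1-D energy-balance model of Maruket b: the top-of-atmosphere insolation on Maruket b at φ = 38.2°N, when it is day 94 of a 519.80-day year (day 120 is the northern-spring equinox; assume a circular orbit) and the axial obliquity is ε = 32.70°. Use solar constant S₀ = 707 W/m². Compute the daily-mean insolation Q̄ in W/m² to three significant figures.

Solar longitude: λ_s = 360° × (94 − 120)/519.80 = -18.007°, i.e. -18.007° + 360° = 341.993°.
sin δ = sin 32.70° × sin 341.993° = -0.16701, so δ = -9.614°.
cos H₀ = −tan(+38.2°) tan(-9.614°) = 0.1333, H₀ = 1.4371 rad.
Bracket: H₀ sin φ sin δ + cos φ cos δ sin H₀ = 1.4371×0.61841×-0.16701 + 0.78586×0.98596×0.99108 = -0.148425 + 0.767915 = 0.619490.
Q̄ = (S₀/π) × [bracket] = (707/π) × 0.619490 = 139.4 W/m².

Q̄ ≈ 139 W/m²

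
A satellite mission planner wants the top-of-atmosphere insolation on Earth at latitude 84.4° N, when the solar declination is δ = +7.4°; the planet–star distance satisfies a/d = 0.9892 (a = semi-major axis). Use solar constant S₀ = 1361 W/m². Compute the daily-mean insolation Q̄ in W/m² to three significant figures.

cos H₀ = −tan(+84.4°) tan(+7.400°) = -1.3246 ≤ −1 ⇒ polar day, H₀ = π.
Bracket: H₀ sin φ sin δ + cos φ cos δ sin H₀ = 3.1416×0.99523×0.12880 + 0.09758×0.99167×0.00000 = 0.402708 + 0.000000 = 0.402708.
Inverse-square distance factor (a/d)² = 0.9892² = 0.978517.
Q̄ = (S₀/π) × 0.978517 × [bracket] = (1361/π) × 0.978517 × 0.402708 = 170.7 W/m².

Q̄ ≈ 171 W/m²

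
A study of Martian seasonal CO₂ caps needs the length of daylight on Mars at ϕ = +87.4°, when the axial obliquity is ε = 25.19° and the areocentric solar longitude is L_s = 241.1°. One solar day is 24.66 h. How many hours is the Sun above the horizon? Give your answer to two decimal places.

0.00 h

sin δ = sin 25.19° × sin 241.1° = -0.37262, so δ = -21.877°.
cos h₀ = −tan ϕ · tan δ = 8.8424 ≥ 1, so the Sun never rises (polar night) and h₀ = 0.
Daylight = 2h₀/(2π) × 24.66 h = (0.0000/π) × 24.66 = 0.00 h.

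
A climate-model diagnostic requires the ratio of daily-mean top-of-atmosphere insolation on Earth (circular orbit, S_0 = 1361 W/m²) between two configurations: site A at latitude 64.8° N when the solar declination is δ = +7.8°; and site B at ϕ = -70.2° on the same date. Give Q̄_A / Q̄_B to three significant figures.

Q̄_A / Q̄_B ≈ 3.96

— Configuration A (ϕ=+64.8°):
cos h₀ = −tan(+64.8°) tan(+7.800°) = -0.2911, h₀ = 1.8662 rad.
Bracket: h₀ sin ϕ sin δ + cos ϕ cos δ sin h₀ = 1.8662×0.90483×0.13572 + 0.42578×0.99075×0.95669 = 0.229176 + 0.403572 = 0.632748.
Q̄ = (S_0/π) × [bracket] = (1361/π) × 0.632748 = 274.12 W/m².
— Configuration B (ϕ=-70.2°):
cos h₀ = −tan(-70.2°) tan(+7.800°) = 0.3805, h₀ = 1.1805 rad.
Bracket: h₀ sin ϕ sin δ + cos ϕ cos δ sin h₀ = 1.1805×-0.94088×0.13572 + 0.33874×0.99075×0.92479 = -0.150745 + 0.310366 = 0.159621.
Q̄ = (S_0/π) × [bracket] = (1361/π) × 0.159621 = 69.151 W/m².
Ratio Q̄_A / Q̄_B = 274.12 / 69.151 = 3.964.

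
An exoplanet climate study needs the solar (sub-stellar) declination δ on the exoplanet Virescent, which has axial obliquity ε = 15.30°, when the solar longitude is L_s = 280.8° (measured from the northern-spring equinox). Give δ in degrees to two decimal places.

δ = -15.02°

sin δ = sin ε · sin L_s = sin 15.30° × sin 280.8° = -0.259199.
δ = arcsin(-0.259199) = -15.02°.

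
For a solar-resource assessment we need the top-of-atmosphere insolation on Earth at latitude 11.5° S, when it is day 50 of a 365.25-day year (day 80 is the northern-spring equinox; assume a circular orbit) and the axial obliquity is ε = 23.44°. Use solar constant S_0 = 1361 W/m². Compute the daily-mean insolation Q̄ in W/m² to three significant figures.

Q̄ ≈ 443 W/m²

Solar longitude: L_s = 360° × (50 − 80)/365.25 = -29.569°, i.e. -29.569° + 360° = 330.431°.
sin δ = sin 23.44° × sin 330.431° = -0.19630, so δ = -11.320°.
cos h₀ = −tan(-11.5°) tan(-11.320°) = -0.0407, h₀ = 1.6115 rad.
Bracket: h₀ sin ϕ sin δ + cos ϕ cos δ sin h₀ = 1.6115×-0.19937×-0.19630 + 0.97992×0.98054×0.99917 = 0.063068 + 0.960053 = 1.023121.
Q̄ = (S_0/π) × [bracket] = (1361/π) × 1.023121 = 443.2 W/m².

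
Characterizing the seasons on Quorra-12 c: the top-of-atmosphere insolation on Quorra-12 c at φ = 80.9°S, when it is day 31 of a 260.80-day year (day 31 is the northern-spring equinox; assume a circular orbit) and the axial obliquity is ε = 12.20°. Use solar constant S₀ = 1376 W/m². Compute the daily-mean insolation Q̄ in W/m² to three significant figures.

Q̄ ≈ 69.3 W/m²

Solar longitude: λ_s = 360° × (31 − 31)/260.80 = 0.000°.
sin δ = sin 12.20° × sin 0.000° = 0.00000, so δ = +0.000°.
cos H₀ = −tan(-80.9°) tan(+0.000°) = 0.0000, H₀ = 1.5708 rad.
Bracket: H₀ sin φ sin δ + cos φ cos δ sin H₀ = 1.5708×-0.98741×0.00000 + 0.15816×1.00000×1.00000 = -0.000000 + 0.158160 = 0.158160.
Q̄ = (S₀/π) × [bracket] = (1376/π) × 0.158160 = 69.27 W/m².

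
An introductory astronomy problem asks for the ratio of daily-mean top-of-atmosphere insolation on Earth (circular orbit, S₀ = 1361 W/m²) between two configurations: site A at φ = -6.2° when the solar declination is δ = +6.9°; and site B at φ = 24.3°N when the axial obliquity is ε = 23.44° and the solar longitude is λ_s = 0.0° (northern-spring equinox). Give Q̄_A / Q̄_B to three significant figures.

Q̄_A / Q̄_B ≈ 1.06

— Configuration A (φ=-6.2°):
cos H₀ = −tan(-6.2°) tan(+6.900°) = 0.0131, H₀ = 1.5576 rad.
Bracket: H₀ sin φ sin δ + cos φ cos δ sin H₀ = 1.5576×-0.10800×0.12014 + 0.99415×0.99276×0.99991 = -0.020210 + 0.986864 = 0.966654.
Q̄ = (S₀/π) × [bracket] = (1361/π) × 0.966654 = 418.77 W/m².
— Configuration B (φ=+24.3°):
Solar declination: sin δ = sin ε · sin λ_s = sin 23.44° × sin 0.0° = 0.00000, so δ = +0.000°.
cos H₀ = −tan(+24.3°) tan(+0.000°) = -0.0000, H₀ = 1.5708 rad.
Bracket: H₀ sin φ sin δ + cos φ cos δ sin H₀ = 1.5708×0.41151×0.00000 + 0.91140×1.00000×1.00000 = 0.000000 + 0.911400 = 0.911400.
Q̄ = (S₀/π) × [bracket] = (1361/π) × 0.911400 = 394.84 W/m².
Ratio Q̄_A / Q̄_B = 418.77 / 394.84 = 1.061.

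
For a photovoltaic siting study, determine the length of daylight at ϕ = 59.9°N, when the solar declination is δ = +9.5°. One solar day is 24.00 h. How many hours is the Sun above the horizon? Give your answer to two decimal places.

cos h₀ = −tan ϕ · tan δ = −tan(+59.9°) × tan(+9.500°) = -0.2887, so h₀ = 1.8636 rad = 106.78°.
Daylight = 2h₀/(2π) × 24.00 h = (1.8636/π) × 24.00 = 14.24 h.

14.24 h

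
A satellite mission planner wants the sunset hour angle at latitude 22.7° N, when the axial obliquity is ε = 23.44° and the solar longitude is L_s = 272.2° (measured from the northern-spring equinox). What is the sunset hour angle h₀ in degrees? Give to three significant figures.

Solar declination: sin δ = sin ε · sin L_s = sin 23.44° × sin 272.2° = -0.39750, so δ = -23.422°.
cos h₀ = −tan ϕ · tan δ = −tan(+22.7°) × tan(-23.422°) = 0.1812, so h₀ = 1.3886 rad = 79.56°.

h₀ = 79.6°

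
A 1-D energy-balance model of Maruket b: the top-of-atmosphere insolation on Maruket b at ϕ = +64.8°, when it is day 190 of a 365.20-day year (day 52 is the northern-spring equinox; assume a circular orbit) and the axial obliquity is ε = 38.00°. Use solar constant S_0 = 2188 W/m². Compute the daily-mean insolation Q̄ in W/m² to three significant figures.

Solar longitude: L_s = 360° × (190 − 52)/365.20 = 136.035°.
sin δ = sin 38.00° × sin 136.035° = 0.42740, so δ = +25.303°.
cos h₀ = −tan(+64.8°) tan(+25.303°) = -1.0047 ≤ −1 ⇒ polar day, h₀ = π.
Bracket: h₀ sin ϕ sin δ + cos ϕ cos δ sin h₀ = 3.1416×0.90483×0.42740 + 0.42578×0.90406×0.00000 = 1.214933 + 0.000000 = 1.214933.
Q̄ = (S_0/π) × [bracket] = (2188/π) × 1.214933 = 846.2 W/m².

Q̄ ≈ 846 W/m²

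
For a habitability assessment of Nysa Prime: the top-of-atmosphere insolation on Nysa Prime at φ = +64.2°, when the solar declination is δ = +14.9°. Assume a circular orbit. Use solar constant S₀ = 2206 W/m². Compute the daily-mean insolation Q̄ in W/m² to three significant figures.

Q̄ ≈ 597 W/m²

cos H₀ = −tan(+64.2°) tan(+14.900°) = -0.5504, H₀ = 2.1537 rad.
Bracket: H₀ sin φ sin δ + cos φ cos δ sin H₀ = 2.1537×0.90032×0.25713 + 0.43523×0.96638×0.83489 = 0.498580 + 0.351153 = 0.849733.
Q̄ = (S₀/π) × [bracket] = (2206/π) × 0.849733 = 596.7 W/m².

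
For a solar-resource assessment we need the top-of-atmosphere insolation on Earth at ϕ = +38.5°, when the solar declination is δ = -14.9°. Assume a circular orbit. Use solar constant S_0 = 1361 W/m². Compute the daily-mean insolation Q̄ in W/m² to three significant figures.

Q̄ ≈ 226 W/m²

cos h₀ = −tan(+38.5°) tan(-14.900°) = 0.2116, h₀ = 1.3575 rad.
Bracket: h₀ sin ϕ sin δ + cos ϕ cos δ sin h₀ = 1.3575×0.62251×-0.25713 + 0.78261×0.96638×0.97735 = -0.217290 + 0.739168 = 0.521878.
Q̄ = (S_0/π) × [bracket] = (1361/π) × 0.521878 = 226.1 W/m².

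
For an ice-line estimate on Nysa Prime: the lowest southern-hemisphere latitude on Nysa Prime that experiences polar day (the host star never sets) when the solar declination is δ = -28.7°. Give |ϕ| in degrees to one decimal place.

|ϕ| = 61.3°

Polar day requires cos h₀ = −tan ϕ tan δ ≤ −1, i.e. tan ϕ tan δ ≥ 1.
The boundary is |tan ϕ| · |tan δ| = 1, so |ϕ| = 90° − |δ| = 90° − 28.7° = 61.3° in the southern hemisphere.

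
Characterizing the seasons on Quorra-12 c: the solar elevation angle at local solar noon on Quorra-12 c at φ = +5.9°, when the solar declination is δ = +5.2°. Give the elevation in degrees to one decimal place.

At local noon the hour angle is zero, so the zenith angle equals |φ − δ| = |+5.9° − (+5.200°)| = 0.700°.
Elevation = 90° − 0.700° = 89.3°.

89.3°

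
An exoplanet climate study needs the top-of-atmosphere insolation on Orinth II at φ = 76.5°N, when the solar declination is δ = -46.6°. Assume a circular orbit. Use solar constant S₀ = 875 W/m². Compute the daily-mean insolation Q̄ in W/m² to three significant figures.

cos H₀ = −tan(+76.5°) tan(-46.600°) = 4.4047 ≥ 1 ⇒ polar night, H₀ = 0 and Q̄ = 0.

Q̄ ≈ 0.00 W/m²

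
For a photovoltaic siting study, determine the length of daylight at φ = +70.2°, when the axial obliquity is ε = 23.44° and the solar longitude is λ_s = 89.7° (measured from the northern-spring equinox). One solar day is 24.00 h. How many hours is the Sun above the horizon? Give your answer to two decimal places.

24.00 h

Solar declination: sin δ = sin ε · sin λ_s = sin 23.44° × sin 89.7° = 0.39778, so δ = +23.440°.
Sunrise equation: cos H₀ = −tan φ · tan δ = -1.2043 ≤ −1, so the Sun never sets (polar day) and H₀ = π.
Daylight = 2H₀/(2π) × 24.00 h = (3.1416/π) × 24.00 = 24.00 h.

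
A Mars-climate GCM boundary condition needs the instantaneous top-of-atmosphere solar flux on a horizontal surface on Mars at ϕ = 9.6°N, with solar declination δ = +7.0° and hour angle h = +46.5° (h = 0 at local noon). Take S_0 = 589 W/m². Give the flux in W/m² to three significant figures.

cos θ_z = sin ϕ sin δ + cos ϕ cos δ cos h = 0.020324 + 0.673656 = 0.693980.
Flux = S_0 · cos θ_z = 589 × 0.693980 = 408.8 W/m².

409 W/m²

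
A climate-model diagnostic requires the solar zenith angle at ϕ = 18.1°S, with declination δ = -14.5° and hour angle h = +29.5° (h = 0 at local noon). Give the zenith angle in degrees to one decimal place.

cos θ_z = sin ϕ sin δ + cos ϕ cos δ cos h = 0.077787 + 0.800936 = 0.878723.
θ_z = arccos(0.878723) = 28.5°.

θ_z = 28.5°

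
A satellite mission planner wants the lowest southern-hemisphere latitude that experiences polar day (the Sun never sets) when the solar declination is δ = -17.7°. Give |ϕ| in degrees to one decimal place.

Polar day requires cos h₀ = −tan ϕ tan δ ≤ −1, i.e. tan ϕ tan δ ≥ 1.
The boundary is |tan ϕ| · |tan δ| = 1, so |ϕ| = 90° − |δ| = 90° − 17.7° = 72.3° in the southern hemisphere.

|ϕ| = 72.3°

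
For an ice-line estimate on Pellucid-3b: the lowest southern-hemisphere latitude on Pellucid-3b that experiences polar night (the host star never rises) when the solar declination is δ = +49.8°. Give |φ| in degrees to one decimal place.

|φ| = 40.2°

Polar night requires cos H₀ = −tan φ tan δ ≥ 1, i.e. tan φ tan δ ≤ −1.
The boundary is |tan φ| · |tan δ| = 1, so |φ| = 90° − |δ| = 90° − 49.8° = 40.2° in the southern hemisphere.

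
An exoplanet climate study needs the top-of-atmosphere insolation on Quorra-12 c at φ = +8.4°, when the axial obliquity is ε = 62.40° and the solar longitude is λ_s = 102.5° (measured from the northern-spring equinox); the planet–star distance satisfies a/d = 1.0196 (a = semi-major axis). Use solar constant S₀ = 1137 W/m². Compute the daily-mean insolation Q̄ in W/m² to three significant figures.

Q̄ ≈ 267 W/m²

Solar declination: sin δ = sin ε · sin λ_s = sin 62.40° × sin 102.5° = 0.86520, so δ = +59.905°.
cos H₀ = −tan(+8.4°) tan(+59.905°) = -0.2548, H₀ = 1.8284 rad.
Bracket: H₀ sin φ sin δ + cos φ cos δ sin H₀ = 1.8284×0.14608×0.86520 + 0.98927×0.50143×0.96700 = 0.231089 + 0.479680 = 0.710769.
Inverse-square distance factor (a/d)² = 1.0196² = 1.039584.
Q̄ = (S₀/π) × 1.039584 × [bracket] = (1137/π) × 1.039584 × 0.710769 = 267.4 W/m².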